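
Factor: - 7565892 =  - 2^2*3^1 *191^1*3301^1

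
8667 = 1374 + 7293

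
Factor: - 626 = -2^1*313^1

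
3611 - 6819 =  - 3208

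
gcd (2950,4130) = 590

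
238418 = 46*5183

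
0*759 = 0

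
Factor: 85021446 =2^1 * 3^1*29^1*443^1*1103^1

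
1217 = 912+305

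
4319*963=4159197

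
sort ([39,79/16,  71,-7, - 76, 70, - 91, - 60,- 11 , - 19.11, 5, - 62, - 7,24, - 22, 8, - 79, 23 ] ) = [ - 91,  -  79, - 76, - 62, - 60, - 22, - 19.11 ,-11, - 7, - 7,  79/16, 5, 8,23, 24, 39, 70,71 ] 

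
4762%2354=54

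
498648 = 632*789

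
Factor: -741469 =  - 741469^1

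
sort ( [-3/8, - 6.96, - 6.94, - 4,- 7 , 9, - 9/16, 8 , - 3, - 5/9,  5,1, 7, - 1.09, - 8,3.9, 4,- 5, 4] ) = [ - 8, - 7, -6.96 ,-6.94, - 5, - 4, - 3, -1.09, - 9/16, -5/9, - 3/8,1 , 3.9,4 , 4,  5, 7 , 8,9 ]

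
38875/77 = 504 + 67/77=504.87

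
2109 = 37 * 57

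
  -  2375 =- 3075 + 700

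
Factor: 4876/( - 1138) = - 2438/569 = - 2^1* 23^1*53^1*569^( - 1) 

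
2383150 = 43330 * 55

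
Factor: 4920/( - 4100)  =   - 6/5 = -  2^1*3^1*5^( - 1)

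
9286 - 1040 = 8246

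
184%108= 76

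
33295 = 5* 6659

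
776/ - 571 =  - 776/571  =  - 1.36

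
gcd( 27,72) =9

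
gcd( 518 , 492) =2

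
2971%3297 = 2971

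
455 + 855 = 1310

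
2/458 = 1/229=0.00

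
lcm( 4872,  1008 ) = 29232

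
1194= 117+1077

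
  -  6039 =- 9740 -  - 3701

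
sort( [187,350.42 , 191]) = [ 187,191, 350.42] 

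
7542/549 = 838/61= 13.74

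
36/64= 9/16 = 0.56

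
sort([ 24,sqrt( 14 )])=[sqrt( 14 ) , 24] 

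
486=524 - 38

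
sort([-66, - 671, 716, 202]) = [ - 671, - 66,202,716 ]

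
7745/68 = 7745/68 = 113.90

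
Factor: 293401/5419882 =2^ (-1 )*13^(-1)*181^1*1621^1*208457^( - 1 )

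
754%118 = 46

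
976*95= 92720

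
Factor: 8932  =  2^2*7^1*11^1 *29^1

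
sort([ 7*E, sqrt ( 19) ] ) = [ sqrt (19),7*E ]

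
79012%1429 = 417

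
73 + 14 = 87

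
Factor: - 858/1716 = - 1/2 = - 2^(-1 ) 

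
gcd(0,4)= 4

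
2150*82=176300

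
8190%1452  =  930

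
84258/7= 84258/7= 12036.86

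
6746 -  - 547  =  7293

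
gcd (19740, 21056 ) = 1316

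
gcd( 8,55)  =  1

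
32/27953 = 32/27953 = 0.00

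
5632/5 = 1126+2/5 = 1126.40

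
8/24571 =8/24571 = 0.00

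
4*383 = 1532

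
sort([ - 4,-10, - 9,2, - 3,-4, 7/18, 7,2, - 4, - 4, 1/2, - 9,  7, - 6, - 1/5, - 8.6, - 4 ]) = [  -  10,-9, - 9, - 8.6 ,-6,-4, - 4, - 4, - 4 , - 4, - 3, - 1/5,7/18, 1/2,  2,2,7, 7 ] 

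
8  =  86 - 78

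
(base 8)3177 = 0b11001111111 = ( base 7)4564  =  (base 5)23123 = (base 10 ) 1663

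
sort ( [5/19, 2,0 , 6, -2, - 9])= [-9 , -2,  0,5/19, 2,6]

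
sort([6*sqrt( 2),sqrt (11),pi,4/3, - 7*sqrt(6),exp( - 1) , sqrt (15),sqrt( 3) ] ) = [ - 7*sqrt(6),exp ( - 1), 4/3,  sqrt( 3 ),pi , sqrt( 11 ),sqrt(15 ),6*sqrt(2 )]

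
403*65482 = 26389246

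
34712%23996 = 10716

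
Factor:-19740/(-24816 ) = 35/44 =2^( - 2 ) * 5^1*7^1*11^(  -  1 ) 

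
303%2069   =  303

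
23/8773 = 23/8773 = 0.00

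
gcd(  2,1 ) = 1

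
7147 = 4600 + 2547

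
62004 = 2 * 31002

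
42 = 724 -682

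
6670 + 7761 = 14431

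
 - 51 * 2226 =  - 113526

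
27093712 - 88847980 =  - 61754268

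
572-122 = 450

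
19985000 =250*79940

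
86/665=86/665 = 0.13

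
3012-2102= 910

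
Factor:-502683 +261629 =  - 2^1 *11^1*10957^1 = - 241054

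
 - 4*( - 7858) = 31432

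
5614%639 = 502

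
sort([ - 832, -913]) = [ -913, - 832]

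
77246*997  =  77014262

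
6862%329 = 282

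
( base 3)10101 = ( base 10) 91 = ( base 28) 37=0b1011011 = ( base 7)160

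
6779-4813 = 1966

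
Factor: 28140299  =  11^1*877^1 * 2917^1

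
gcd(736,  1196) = 92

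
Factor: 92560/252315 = 208/567 = 2^4*3^( -4 )*7^( - 1)*13^1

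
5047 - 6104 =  - 1057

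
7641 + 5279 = 12920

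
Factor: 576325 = 5^2 * 23053^1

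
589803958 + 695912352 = 1285716310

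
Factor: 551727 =3^2*11^1*5573^1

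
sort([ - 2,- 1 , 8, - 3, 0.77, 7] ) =[ - 3, - 2,  -  1,  0.77, 7,8 ] 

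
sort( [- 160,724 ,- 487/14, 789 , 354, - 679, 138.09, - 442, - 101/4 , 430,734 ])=[  -  679, - 442, -160, -487/14,- 101/4,138.09,354, 430, 724,734,789]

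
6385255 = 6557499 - 172244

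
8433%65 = 48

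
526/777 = 526/777 = 0.68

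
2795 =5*559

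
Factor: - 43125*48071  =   - 3^1*5^4 * 23^1*53^1*907^1 =- 2073061875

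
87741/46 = 1907 + 19/46 = 1907.41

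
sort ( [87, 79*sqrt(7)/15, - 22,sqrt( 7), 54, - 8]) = [-22,-8, sqrt(7),79*sqrt( 7 )/15 , 54, 87 ] 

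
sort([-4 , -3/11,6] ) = [ - 4, - 3/11, 6] 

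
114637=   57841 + 56796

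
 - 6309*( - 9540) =60187860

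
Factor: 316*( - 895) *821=-2^2*5^1*79^1*179^1*821^1=- 232195220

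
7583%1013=492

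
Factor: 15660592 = 2^4*167^1*5861^1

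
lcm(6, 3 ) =6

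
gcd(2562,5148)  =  6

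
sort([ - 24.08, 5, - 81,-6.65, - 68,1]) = [ - 81,-68,-24.08,-6.65 , 1, 5] 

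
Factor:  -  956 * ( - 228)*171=2^4 * 3^3*19^2*239^1 = 37272528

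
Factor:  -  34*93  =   - 3162 = - 2^1*3^1*17^1*31^1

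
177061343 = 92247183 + 84814160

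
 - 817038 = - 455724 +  - 361314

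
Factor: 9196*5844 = 53741424 = 2^4 * 3^1  *  11^2 * 19^1 * 487^1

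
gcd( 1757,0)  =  1757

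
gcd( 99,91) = 1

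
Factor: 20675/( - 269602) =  - 2^(-1)*5^2*163^( - 1) = - 25/326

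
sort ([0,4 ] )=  [ 0 , 4 ]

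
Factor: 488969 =13^1  *  29^1*1297^1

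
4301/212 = 4301/212 = 20.29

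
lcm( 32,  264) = 1056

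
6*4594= 27564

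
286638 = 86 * 3333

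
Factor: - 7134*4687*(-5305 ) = 2^1*3^1*5^1*29^1*41^1*43^1 * 109^1* 1061^1= 177383592690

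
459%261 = 198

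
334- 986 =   -  652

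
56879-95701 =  - 38822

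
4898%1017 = 830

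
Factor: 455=5^1*7^1*13^1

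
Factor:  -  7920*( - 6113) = 48414960=   2^4*3^2*5^1*11^1*6113^1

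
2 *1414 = 2828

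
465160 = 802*580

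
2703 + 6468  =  9171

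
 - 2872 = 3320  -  6192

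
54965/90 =610 + 13/18 = 610.72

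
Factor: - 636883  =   - 13^1*48991^1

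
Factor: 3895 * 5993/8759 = 2665 = 5^1 * 13^1*41^1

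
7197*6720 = 48363840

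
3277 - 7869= - 4592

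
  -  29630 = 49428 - 79058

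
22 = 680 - 658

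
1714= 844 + 870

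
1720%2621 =1720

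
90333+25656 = 115989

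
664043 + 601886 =1265929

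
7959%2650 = 9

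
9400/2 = 4700 = 4700.00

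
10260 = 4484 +5776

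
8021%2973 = 2075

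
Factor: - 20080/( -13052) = 2^2*5^1*13^( - 1 ) = 20/13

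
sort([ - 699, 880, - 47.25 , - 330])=[ - 699,  -  330,  -  47.25, 880 ]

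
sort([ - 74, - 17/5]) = [ - 74, - 17/5]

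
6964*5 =34820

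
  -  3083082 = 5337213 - 8420295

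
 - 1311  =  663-1974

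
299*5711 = 1707589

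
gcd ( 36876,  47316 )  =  12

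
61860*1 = 61860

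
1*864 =864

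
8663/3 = 8663/3  =  2887.67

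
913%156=133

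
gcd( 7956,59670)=3978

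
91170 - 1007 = 90163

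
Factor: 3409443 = 3^2* 29^1*13063^1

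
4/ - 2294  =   - 2/1147 = -0.00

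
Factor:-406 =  - 2^1*7^1* 29^1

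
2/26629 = 2/26629  =  0.00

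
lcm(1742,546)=36582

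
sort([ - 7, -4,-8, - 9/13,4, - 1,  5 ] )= [-8, -7, - 4, - 1, - 9/13,4,5] 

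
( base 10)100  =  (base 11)91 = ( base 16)64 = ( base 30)3A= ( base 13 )79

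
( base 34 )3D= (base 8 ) 163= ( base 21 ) 5A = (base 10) 115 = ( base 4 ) 1303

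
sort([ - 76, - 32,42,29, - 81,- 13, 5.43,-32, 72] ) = [  -  81, - 76,-32, - 32, - 13,5.43,29,42, 72] 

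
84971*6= 509826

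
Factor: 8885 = 5^1*1777^1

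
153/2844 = 17/316=0.05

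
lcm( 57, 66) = 1254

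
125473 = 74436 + 51037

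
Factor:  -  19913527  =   -19913527^1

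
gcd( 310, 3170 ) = 10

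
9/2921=9/2921 = 0.00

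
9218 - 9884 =-666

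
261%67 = 60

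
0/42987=0= 0.00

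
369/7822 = 369/7822 = 0.05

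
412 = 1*412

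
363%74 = 67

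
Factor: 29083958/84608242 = 14541979/42304121 = 59^ ( - 1) * 157^( - 1) * 4567^ ( - 1) * 14541979^1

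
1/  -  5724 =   -  1 + 5723/5724 = - 0.00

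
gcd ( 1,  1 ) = 1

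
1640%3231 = 1640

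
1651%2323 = 1651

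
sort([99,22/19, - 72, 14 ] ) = [  -  72,22/19,  14,99]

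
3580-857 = 2723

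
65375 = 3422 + 61953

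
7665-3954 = 3711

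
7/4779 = 7/4779 = 0.00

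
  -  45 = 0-45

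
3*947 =2841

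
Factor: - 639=  -  3^2*71^1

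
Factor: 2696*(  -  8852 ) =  - 2^5 * 337^1*2213^1=-23864992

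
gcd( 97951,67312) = 7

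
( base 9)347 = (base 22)D0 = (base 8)436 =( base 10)286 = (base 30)9g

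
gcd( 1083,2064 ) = 3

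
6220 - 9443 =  - 3223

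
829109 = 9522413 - 8693304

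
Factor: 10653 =3^1*  53^1*67^1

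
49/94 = 49/94 = 0.52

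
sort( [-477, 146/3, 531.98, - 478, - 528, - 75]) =[ - 528, - 478, - 477, - 75, 146/3,  531.98 ]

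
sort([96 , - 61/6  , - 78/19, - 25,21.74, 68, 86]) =[ - 25, - 61/6, - 78/19, 21.74, 68, 86,96]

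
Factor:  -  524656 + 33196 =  - 2^2 * 3^1*5^1*8191^1 =- 491460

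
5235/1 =5235 = 5235.00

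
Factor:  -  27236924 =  - 2^2*11^1*13^1*17^1*2801^1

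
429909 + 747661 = 1177570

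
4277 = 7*611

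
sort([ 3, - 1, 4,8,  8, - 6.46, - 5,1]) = [ - 6.46, - 5, - 1,1, 3 , 4,  8,8]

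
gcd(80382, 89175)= 3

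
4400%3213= 1187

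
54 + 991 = 1045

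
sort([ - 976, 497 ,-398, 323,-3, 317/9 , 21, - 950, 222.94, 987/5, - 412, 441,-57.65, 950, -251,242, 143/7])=[ - 976, - 950, - 412,-398,-251, - 57.65, - 3,  143/7 , 21, 317/9, 987/5, 222.94,242,323,  441, 497,  950]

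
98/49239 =98/49239 = 0.00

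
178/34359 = 178/34359= 0.01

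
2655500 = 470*5650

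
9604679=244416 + 9360263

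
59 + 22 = 81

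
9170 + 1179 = 10349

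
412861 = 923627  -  510766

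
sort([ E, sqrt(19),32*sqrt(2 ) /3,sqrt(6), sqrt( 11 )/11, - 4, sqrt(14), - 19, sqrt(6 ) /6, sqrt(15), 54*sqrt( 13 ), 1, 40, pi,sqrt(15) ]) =[ - 19, - 4, sqrt(11 )/11, sqrt( 6) /6,1, sqrt(6 ), E, pi, sqrt(14), sqrt(15 ), sqrt(15) , sqrt (19), 32*sqrt(2 ) /3,  40 , 54*sqrt(13) ]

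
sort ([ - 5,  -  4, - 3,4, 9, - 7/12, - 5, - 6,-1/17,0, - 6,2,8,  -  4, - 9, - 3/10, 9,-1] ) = [ - 9,-6, - 6, - 5, - 5, - 4, - 4,-3, - 1,-7/12, - 3/10, - 1/17,  0 , 2,4, 8, 9,9 ]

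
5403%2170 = 1063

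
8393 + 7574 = 15967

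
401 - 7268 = -6867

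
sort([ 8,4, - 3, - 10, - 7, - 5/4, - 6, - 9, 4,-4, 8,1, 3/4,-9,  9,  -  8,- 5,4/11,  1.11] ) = [ - 10, - 9, - 9, - 8, - 7,-6,-5, - 4, - 3,  -  5/4, 4/11, 3/4, 1,1.11, 4,4, 8,8,9]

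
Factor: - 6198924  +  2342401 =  - 3856523 = - 11^1 * 350593^1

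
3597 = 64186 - 60589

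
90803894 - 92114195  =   - 1310301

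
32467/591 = 54 + 553/591 = 54.94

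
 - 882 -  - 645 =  - 237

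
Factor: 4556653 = 4556653^1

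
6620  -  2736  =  3884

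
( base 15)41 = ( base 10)61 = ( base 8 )75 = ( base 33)1s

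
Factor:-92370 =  - 2^1*3^1*5^1 * 3079^1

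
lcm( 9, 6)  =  18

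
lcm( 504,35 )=2520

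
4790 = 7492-2702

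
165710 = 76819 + 88891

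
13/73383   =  13/73383 = 0.00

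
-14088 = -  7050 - 7038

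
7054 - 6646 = 408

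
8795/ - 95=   -  93 + 8/19 = - 92.58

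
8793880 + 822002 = 9615882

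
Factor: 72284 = 2^2 * 17^1*1063^1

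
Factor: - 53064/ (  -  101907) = 88/169 = 2^3*11^1*13^(-2)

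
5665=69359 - 63694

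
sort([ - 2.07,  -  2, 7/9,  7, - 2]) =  [ - 2.07,  -  2,-2 , 7/9 , 7 ]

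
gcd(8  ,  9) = 1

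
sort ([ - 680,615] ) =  [ - 680,615 ]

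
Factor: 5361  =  3^1*1787^1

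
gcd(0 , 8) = 8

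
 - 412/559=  - 1 + 147/559 = - 0.74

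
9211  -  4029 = 5182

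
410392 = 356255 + 54137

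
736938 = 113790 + 623148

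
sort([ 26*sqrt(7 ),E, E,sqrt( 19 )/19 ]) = [ sqrt( 19 ) /19, E,E, 26*sqrt(7 )]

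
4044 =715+3329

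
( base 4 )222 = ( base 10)42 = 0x2A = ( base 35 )17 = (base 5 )132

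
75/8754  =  25/2918= 0.01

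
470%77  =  8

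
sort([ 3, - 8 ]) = [ - 8, 3 ]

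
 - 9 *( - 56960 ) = 512640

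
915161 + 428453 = 1343614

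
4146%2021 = 104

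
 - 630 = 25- 655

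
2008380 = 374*5370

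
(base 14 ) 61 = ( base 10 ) 85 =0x55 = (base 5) 320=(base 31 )2N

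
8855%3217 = 2421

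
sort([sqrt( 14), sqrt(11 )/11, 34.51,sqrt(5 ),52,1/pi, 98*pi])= [ sqrt( 11)/11,1/pi, sqrt(5), sqrt( 14) , 34.51, 52,98*pi]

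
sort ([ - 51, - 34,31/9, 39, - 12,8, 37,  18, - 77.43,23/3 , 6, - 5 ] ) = [ - 77.43, - 51, - 34, - 12,  -  5,31/9, 6, 23/3,8, 18 , 37,39]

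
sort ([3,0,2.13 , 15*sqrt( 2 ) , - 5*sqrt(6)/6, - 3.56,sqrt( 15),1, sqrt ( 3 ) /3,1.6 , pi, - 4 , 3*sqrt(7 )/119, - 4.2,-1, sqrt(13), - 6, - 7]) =[ - 7, - 6, - 4.2, - 4, - 3.56, - 5 * sqrt(6)/6,  -  1,0,3*sqrt(7)/119,sqrt( 3)/3, 1 , 1.6,2.13,3,pi,  sqrt( 13),sqrt ( 15), 15*sqrt(2 ) ]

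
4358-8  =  4350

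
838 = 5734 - 4896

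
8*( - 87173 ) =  - 697384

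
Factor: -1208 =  - 2^3*151^1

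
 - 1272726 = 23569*( - 54)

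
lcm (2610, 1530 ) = 44370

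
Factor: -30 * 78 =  - 2^2*3^2 * 5^1 * 13^1  =  -  2340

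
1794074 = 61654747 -59860673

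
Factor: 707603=13^2*53^1*79^1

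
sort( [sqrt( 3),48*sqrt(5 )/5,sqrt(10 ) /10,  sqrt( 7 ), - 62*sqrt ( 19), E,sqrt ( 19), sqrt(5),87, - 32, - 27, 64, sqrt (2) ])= [  -  62*sqrt(19) , - 32, - 27, sqrt( 10 )/10,sqrt(2)  ,  sqrt(3) , sqrt(  5),sqrt( 7 ),  E, sqrt( 19),48 * sqrt( 5)/5,64 , 87 ] 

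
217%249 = 217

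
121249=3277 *37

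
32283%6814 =5027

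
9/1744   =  9/1744=0.01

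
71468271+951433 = 72419704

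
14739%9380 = 5359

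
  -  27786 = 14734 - 42520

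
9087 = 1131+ 7956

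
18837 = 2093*9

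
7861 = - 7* (  -  1123 ) 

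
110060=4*27515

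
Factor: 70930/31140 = 2^( - 1)*3^ ( - 2 )*41^1 = 41/18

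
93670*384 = 35969280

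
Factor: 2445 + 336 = 2781 = 3^3*103^1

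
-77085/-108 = 713+3/4 = 713.75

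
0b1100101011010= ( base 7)24631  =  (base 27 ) 8oa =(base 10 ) 6490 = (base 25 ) a9f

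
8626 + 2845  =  11471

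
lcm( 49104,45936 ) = 1424016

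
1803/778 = 2 + 247/778 = 2.32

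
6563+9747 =16310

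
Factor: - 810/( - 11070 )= 3/41 = 3^1*41^(-1) 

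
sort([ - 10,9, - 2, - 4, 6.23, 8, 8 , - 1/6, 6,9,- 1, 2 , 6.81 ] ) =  [  -  10 , - 4, - 2, - 1, - 1/6, 2, 6, 6.23,6.81,8, 8,9,9 ] 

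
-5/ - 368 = 5/368 = 0.01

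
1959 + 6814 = 8773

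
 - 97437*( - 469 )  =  45697953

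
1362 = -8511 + 9873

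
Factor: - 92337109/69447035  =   - 5^(- 1 )*7^(- 1 )*2099^1*43991^1*1984201^( - 1) 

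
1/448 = 1/448= 0.00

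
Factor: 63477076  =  2^2*13^2 * 93901^1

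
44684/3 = 44684/3=14894.67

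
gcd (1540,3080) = 1540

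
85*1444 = 122740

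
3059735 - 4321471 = -1261736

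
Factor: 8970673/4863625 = 5^ ( - 3)*13^( - 1)*41^ ( - 1 )*73^( - 1)*8970673^1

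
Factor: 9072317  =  9072317^1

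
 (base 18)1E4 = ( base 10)580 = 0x244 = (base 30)ja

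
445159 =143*3113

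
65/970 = 13/194=0.07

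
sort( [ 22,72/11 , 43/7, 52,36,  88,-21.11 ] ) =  [ - 21.11, 43/7,  72/11,22,36,52, 88 ] 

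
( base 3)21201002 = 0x15F2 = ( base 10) 5618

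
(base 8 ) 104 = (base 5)233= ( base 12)58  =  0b1000100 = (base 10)68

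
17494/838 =20 + 367/419 = 20.88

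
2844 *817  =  2323548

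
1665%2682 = 1665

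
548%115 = 88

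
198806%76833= 45140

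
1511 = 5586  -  4075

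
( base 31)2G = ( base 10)78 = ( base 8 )116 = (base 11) 71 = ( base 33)2c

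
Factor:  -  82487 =-82487^1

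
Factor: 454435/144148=2^( - 2)*5^1*36037^ ( - 1 ) * 90887^1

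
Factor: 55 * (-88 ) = -4840 = - 2^3 * 5^1*11^2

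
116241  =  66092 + 50149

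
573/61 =573/61 = 9.39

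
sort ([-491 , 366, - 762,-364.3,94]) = [ - 762,-491, - 364.3, 94, 366]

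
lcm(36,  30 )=180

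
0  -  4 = - 4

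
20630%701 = 301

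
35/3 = 11 + 2/3 = 11.67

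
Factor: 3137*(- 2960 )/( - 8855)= 2^4*7^ ( - 1)*11^( - 1 )*23^( - 1)*37^1*3137^1 = 1857104/1771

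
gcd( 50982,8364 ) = 6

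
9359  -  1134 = 8225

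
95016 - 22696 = 72320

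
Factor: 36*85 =3060 = 2^2*3^2*5^1*17^1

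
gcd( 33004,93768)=4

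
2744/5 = 2744/5= 548.80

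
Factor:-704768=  - 2^8*2753^1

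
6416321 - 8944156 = -2527835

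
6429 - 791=5638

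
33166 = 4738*7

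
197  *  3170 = 624490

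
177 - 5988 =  - 5811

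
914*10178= 9302692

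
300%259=41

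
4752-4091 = 661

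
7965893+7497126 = 15463019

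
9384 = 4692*2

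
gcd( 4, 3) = 1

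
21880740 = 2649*8260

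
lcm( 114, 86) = 4902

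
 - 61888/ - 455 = 61888/455=136.02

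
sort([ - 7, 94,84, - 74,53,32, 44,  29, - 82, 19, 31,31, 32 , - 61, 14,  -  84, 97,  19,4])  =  [-84,- 82, - 74,-61, - 7, 4, 14,19, 19,  29 , 31,31, 32, 32, 44, 53,84, 94,97]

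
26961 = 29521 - 2560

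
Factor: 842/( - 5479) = - 2^1*421^1*5479^( - 1 )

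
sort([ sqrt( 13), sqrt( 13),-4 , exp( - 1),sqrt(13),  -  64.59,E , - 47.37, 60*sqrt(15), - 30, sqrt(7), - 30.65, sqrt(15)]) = [ - 64.59 ,- 47.37, - 30.65,-30, - 4,exp( - 1),sqrt (7), E,sqrt(13 ),sqrt(13 ), sqrt( 13), sqrt(15),60*sqrt(15) ]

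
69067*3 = 207201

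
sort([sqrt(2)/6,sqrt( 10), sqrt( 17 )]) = [ sqrt (2)/6, sqrt( 10),sqrt(17) ] 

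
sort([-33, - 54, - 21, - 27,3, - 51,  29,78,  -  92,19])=[-92 , - 54, - 51,-33,-27,-21, 3,19,29, 78] 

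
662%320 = 22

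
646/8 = 323/4 = 80.75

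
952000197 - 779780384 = 172219813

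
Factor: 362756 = 2^2*23^1*3943^1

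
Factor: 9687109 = 9687109^1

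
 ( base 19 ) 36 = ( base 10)63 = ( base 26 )2B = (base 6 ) 143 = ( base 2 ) 111111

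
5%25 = 5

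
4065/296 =4065/296 = 13.73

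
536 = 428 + 108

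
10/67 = 10/67   =  0.15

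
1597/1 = 1597 =1597.00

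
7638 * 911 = 6958218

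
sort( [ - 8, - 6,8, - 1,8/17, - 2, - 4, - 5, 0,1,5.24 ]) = [ - 8 , - 6, - 5, - 4, - 2, - 1, 0,  8/17,  1,5.24, 8]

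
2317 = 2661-344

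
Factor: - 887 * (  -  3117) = 3^1*887^1*1039^1 = 2764779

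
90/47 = 90/47= 1.91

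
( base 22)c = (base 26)c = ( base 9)13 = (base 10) 12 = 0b1100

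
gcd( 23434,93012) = 2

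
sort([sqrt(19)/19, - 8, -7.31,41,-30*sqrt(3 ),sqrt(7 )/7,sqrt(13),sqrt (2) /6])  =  [- 30*sqrt(3),-8, - 7.31,sqrt( 19) /19,sqrt(2 ) /6,sqrt( 7 )/7, sqrt( 13 ), 41 ] 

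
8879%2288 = 2015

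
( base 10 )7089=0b1101110110001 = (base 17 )1790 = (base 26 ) ach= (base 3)100201120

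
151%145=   6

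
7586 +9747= 17333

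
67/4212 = 67/4212 = 0.02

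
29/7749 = 29/7749 = 0.00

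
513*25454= 13057902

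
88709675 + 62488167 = 151197842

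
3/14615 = 3/14615  =  0.00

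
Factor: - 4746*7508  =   - 2^3*3^1*7^1*113^1*1877^1 = - 35632968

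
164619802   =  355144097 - 190524295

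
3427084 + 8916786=12343870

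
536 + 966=1502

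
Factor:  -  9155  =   - 5^1*  1831^1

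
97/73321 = 97/73321 = 0.00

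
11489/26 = 441 + 23/26 = 441.88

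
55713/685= 81 + 228/685 = 81.33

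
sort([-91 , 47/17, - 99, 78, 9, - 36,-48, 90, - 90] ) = [ - 99, - 91, - 90, - 48, - 36,47/17, 9, 78,90]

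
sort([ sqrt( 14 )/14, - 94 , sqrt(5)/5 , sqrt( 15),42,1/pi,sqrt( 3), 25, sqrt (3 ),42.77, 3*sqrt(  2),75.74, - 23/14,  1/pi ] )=[ - 94 ,-23/14, sqrt(14) /14,1/pi,  1/pi, sqrt(5) /5 , sqrt(3),sqrt( 3 ),sqrt(15),3*sqrt( 2), 25,42 , 42.77, 75.74 ]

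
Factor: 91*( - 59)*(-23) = 123487 = 7^1 * 13^1 * 23^1*59^1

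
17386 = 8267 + 9119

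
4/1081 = 4/1081 = 0.00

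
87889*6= 527334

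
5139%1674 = 117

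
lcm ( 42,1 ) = 42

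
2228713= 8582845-6354132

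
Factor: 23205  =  3^1 * 5^1*  7^1 * 13^1*17^1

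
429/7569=143/2523 = 0.06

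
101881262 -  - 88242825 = 190124087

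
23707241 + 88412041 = 112119282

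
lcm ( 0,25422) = 0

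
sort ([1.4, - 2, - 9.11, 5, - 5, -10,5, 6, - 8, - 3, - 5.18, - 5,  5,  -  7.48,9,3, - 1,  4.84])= [ - 10, - 9.11, - 8, - 7.48, - 5.18, - 5, - 5, - 3,  -  2, - 1,1.4,3, 4.84, 5,5 , 5, 6,  9] 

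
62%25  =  12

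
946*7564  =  7155544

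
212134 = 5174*41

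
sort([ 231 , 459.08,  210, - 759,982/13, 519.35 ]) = [-759 , 982/13, 210,  231 , 459.08, 519.35]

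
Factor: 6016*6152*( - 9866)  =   - 365144922112 = -2^11*47^1*769^1*4933^1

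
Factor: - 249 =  - 3^1*83^1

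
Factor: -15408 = -2^4*3^2*107^1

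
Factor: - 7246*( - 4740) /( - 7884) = -2^1*3^( - 2)*5^1*73^(  -  1 )*79^1*3623^1 = -2862170/657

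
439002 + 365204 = 804206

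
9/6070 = 9/6070  =  0.00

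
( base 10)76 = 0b1001100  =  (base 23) 37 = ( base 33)2a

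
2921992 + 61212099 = 64134091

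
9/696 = 3/232 = 0.01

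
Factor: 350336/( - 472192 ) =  - 23/31  =  - 23^1*31^( - 1) 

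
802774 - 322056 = 480718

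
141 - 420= - 279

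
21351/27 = 790 + 7/9 = 790.78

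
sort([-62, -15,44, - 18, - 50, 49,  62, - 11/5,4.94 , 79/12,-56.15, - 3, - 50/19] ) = [ - 62, - 56.15, - 50, - 18, - 15,-3, - 50/19, - 11/5,4.94,79/12,44,  49,  62]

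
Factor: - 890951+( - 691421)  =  -1582372 = - 2^2*11^1*35963^1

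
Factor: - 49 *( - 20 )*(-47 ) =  - 2^2*5^1*7^2*47^1 = -46060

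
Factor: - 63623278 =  - 2^1*31811639^1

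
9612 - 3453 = 6159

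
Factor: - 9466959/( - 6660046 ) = 2^ ( - 1 ) * 3^1*19^1*139^( - 1 )*307^1*541^1*23957^ ( - 1)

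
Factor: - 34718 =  - 2^1*17359^1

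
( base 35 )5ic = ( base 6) 51155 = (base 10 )6767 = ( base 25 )AKH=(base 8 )15157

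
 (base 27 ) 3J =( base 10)100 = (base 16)64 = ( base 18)5A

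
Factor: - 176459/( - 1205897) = 7^( - 1) * 11^(- 1 )*15661^( - 1 ) * 176459^1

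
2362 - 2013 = 349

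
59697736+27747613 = 87445349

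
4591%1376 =463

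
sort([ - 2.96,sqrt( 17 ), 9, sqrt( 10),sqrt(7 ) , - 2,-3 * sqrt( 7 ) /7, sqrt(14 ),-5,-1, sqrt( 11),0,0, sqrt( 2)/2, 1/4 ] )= [  -  5, - 2.96,-2 ,-3 * sqrt( 7 ) /7, - 1, 0, 0,  1/4,sqrt( 2)/2, sqrt( 7 ), sqrt( 10), sqrt(11 ),sqrt( 14 ), sqrt( 17),9]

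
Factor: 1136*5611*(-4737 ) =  - 30194092752 = - 2^4 * 3^1*31^1*71^1*181^1*1579^1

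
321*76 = 24396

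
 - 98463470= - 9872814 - 88590656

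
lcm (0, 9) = 0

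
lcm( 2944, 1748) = 55936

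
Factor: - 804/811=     -  2^2*3^1 * 67^1 *811^(  -  1)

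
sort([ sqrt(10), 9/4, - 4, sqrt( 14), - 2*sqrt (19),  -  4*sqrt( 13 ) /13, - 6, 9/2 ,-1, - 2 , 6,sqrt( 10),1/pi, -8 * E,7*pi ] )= [ -8*E,  -  2*sqrt(19), - 6, - 4, - 2, - 4 * sqrt(13) /13, - 1, 1/pi,  9/4,  sqrt( 10), sqrt(10),  sqrt( 14),  9/2, 6,7*pi] 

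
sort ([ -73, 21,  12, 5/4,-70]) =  [-73 ,  -  70, 5/4,  12, 21] 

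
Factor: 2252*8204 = 18475408 = 2^4*7^1*293^1 * 563^1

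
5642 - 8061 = -2419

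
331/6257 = 331/6257 = 0.05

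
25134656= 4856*5176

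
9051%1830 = 1731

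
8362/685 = 12+142/685 = 12.21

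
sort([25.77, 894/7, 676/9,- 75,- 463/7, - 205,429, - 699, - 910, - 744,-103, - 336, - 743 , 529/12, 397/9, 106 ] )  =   [ - 910,-744, - 743, - 699, - 336,  -  205,-103, - 75, - 463/7,  25.77, 529/12,397/9, 676/9, 106, 894/7, 429 ] 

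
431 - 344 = 87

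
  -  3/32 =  - 1 + 29/32= - 0.09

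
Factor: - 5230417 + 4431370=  - 3^2*47^1 * 1889^1  =  - 799047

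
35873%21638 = 14235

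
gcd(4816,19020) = 4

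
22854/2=11427 = 11427.00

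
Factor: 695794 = 2^1*11^1*31627^1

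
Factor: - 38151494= - 2^1*19075747^1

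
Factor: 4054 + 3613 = 7667 = 11^1 *17^1*41^1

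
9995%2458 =163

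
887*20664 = 18328968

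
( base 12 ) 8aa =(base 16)502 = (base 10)1282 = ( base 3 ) 1202111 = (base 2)10100000010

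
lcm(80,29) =2320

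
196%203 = 196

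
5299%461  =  228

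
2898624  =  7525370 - 4626746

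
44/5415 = 44/5415 = 0.01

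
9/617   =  9/617 = 0.01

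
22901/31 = 22901/31 = 738.74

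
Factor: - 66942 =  - 2^1*3^2*3719^1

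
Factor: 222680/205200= 293/270=2^ ( - 1) * 3^(  -  3) *5^( - 1)*293^1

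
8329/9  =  8329/9 = 925.44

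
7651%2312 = 715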